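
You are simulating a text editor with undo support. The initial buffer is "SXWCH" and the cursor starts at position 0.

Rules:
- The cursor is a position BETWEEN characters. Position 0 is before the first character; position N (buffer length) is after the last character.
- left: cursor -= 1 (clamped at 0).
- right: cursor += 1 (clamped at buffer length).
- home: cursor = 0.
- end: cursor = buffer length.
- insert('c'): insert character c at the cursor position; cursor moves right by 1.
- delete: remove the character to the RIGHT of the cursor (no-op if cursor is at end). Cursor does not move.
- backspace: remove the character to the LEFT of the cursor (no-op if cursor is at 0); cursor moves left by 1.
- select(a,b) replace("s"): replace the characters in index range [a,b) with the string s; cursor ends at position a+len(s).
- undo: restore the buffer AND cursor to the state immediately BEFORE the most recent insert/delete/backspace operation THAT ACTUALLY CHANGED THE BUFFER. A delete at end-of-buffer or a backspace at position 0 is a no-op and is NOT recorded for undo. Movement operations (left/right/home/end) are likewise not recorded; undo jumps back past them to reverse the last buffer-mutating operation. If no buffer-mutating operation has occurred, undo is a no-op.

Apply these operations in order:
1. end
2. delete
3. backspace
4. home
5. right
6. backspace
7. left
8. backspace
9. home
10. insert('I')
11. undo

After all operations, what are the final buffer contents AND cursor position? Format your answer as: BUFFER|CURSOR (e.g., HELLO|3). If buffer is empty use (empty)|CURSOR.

Answer: XWC|0

Derivation:
After op 1 (end): buf='SXWCH' cursor=5
After op 2 (delete): buf='SXWCH' cursor=5
After op 3 (backspace): buf='SXWC' cursor=4
After op 4 (home): buf='SXWC' cursor=0
After op 5 (right): buf='SXWC' cursor=1
After op 6 (backspace): buf='XWC' cursor=0
After op 7 (left): buf='XWC' cursor=0
After op 8 (backspace): buf='XWC' cursor=0
After op 9 (home): buf='XWC' cursor=0
After op 10 (insert('I')): buf='IXWC' cursor=1
After op 11 (undo): buf='XWC' cursor=0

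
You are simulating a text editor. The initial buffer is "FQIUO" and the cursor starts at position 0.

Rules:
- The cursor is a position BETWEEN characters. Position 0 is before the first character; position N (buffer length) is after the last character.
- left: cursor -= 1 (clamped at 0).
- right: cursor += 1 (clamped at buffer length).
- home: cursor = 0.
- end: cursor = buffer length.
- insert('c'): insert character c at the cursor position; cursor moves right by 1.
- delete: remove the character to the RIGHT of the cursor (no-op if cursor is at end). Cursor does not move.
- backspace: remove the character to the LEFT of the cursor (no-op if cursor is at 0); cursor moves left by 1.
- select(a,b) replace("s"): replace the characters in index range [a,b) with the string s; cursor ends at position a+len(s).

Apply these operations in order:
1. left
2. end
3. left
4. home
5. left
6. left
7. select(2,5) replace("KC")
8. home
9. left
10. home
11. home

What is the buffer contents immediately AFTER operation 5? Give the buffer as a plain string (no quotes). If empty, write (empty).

Answer: FQIUO

Derivation:
After op 1 (left): buf='FQIUO' cursor=0
After op 2 (end): buf='FQIUO' cursor=5
After op 3 (left): buf='FQIUO' cursor=4
After op 4 (home): buf='FQIUO' cursor=0
After op 5 (left): buf='FQIUO' cursor=0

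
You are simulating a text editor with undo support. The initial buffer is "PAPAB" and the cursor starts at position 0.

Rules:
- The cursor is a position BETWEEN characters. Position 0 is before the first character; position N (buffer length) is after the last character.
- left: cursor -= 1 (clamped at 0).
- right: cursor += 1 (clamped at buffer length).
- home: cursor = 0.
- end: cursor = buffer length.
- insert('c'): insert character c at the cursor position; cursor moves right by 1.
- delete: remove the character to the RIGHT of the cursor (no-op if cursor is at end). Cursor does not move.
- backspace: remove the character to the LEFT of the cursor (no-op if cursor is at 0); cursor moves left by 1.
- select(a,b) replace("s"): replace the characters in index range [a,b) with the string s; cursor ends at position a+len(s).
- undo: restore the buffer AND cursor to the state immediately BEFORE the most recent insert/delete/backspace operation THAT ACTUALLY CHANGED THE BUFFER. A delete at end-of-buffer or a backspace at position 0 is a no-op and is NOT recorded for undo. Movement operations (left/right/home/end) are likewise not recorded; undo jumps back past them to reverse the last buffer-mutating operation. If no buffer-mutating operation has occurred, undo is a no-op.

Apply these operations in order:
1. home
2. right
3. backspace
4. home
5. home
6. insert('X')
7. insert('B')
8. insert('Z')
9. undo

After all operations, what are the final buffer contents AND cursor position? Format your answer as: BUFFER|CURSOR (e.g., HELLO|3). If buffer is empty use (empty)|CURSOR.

Answer: XBAPAB|2

Derivation:
After op 1 (home): buf='PAPAB' cursor=0
After op 2 (right): buf='PAPAB' cursor=1
After op 3 (backspace): buf='APAB' cursor=0
After op 4 (home): buf='APAB' cursor=0
After op 5 (home): buf='APAB' cursor=0
After op 6 (insert('X')): buf='XAPAB' cursor=1
After op 7 (insert('B')): buf='XBAPAB' cursor=2
After op 8 (insert('Z')): buf='XBZAPAB' cursor=3
After op 9 (undo): buf='XBAPAB' cursor=2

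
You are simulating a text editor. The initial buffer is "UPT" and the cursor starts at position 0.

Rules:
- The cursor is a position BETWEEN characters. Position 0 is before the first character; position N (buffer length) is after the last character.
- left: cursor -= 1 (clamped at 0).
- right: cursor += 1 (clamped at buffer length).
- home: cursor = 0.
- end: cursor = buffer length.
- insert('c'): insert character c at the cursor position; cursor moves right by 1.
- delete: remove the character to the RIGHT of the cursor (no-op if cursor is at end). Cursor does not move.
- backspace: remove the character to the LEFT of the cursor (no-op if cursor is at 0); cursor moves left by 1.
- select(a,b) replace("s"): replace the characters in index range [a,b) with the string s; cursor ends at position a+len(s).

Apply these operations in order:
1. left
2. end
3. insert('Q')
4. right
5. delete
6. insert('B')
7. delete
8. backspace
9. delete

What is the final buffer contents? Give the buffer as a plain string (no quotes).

After op 1 (left): buf='UPT' cursor=0
After op 2 (end): buf='UPT' cursor=3
After op 3 (insert('Q')): buf='UPTQ' cursor=4
After op 4 (right): buf='UPTQ' cursor=4
After op 5 (delete): buf='UPTQ' cursor=4
After op 6 (insert('B')): buf='UPTQB' cursor=5
After op 7 (delete): buf='UPTQB' cursor=5
After op 8 (backspace): buf='UPTQ' cursor=4
After op 9 (delete): buf='UPTQ' cursor=4

Answer: UPTQ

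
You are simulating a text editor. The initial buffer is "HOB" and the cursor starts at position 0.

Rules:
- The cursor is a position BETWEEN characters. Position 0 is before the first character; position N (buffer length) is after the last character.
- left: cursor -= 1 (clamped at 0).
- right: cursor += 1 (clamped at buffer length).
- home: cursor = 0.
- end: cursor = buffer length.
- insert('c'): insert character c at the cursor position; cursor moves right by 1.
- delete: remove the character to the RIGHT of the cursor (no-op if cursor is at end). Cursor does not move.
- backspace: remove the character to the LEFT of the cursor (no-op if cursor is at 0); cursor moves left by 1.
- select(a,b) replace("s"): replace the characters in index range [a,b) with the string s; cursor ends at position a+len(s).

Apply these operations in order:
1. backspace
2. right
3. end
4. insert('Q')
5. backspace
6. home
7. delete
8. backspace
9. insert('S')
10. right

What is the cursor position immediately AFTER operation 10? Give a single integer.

After op 1 (backspace): buf='HOB' cursor=0
After op 2 (right): buf='HOB' cursor=1
After op 3 (end): buf='HOB' cursor=3
After op 4 (insert('Q')): buf='HOBQ' cursor=4
After op 5 (backspace): buf='HOB' cursor=3
After op 6 (home): buf='HOB' cursor=0
After op 7 (delete): buf='OB' cursor=0
After op 8 (backspace): buf='OB' cursor=0
After op 9 (insert('S')): buf='SOB' cursor=1
After op 10 (right): buf='SOB' cursor=2

Answer: 2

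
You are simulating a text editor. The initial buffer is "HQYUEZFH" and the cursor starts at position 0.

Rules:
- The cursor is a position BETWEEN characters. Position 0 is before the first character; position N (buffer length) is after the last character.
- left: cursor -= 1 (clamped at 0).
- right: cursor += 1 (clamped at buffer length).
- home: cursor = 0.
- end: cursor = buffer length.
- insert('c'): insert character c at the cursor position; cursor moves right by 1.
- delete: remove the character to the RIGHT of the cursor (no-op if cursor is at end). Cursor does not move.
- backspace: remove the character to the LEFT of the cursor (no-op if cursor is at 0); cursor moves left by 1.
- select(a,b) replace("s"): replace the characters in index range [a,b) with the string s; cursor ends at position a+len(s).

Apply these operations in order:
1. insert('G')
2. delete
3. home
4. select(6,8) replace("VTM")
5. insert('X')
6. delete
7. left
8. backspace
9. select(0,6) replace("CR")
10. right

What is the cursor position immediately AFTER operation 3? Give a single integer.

Answer: 0

Derivation:
After op 1 (insert('G')): buf='GHQYUEZFH' cursor=1
After op 2 (delete): buf='GQYUEZFH' cursor=1
After op 3 (home): buf='GQYUEZFH' cursor=0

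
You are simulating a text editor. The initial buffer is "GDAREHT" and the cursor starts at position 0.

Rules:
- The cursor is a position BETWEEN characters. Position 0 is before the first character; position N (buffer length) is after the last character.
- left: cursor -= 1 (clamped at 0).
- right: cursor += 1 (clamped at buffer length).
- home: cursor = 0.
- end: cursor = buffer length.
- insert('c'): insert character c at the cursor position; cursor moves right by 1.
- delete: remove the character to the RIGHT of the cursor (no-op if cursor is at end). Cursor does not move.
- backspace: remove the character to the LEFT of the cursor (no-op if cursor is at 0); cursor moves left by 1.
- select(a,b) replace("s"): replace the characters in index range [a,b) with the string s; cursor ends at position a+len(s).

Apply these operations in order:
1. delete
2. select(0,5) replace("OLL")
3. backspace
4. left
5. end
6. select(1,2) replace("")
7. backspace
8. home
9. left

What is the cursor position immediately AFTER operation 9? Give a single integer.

After op 1 (delete): buf='DAREHT' cursor=0
After op 2 (select(0,5) replace("OLL")): buf='OLLT' cursor=3
After op 3 (backspace): buf='OLT' cursor=2
After op 4 (left): buf='OLT' cursor=1
After op 5 (end): buf='OLT' cursor=3
After op 6 (select(1,2) replace("")): buf='OT' cursor=1
After op 7 (backspace): buf='T' cursor=0
After op 8 (home): buf='T' cursor=0
After op 9 (left): buf='T' cursor=0

Answer: 0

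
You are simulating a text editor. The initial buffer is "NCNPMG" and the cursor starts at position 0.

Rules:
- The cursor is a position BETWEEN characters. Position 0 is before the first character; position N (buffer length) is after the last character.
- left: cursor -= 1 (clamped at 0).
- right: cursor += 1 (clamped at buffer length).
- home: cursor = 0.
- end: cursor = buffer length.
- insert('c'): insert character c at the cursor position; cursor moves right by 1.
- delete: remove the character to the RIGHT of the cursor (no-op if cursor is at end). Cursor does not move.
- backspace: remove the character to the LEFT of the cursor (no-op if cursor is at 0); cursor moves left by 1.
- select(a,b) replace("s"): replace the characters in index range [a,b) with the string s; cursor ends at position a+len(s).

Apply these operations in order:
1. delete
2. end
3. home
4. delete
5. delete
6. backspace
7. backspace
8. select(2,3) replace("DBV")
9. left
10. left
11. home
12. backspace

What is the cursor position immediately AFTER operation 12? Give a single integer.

After op 1 (delete): buf='CNPMG' cursor=0
After op 2 (end): buf='CNPMG' cursor=5
After op 3 (home): buf='CNPMG' cursor=0
After op 4 (delete): buf='NPMG' cursor=0
After op 5 (delete): buf='PMG' cursor=0
After op 6 (backspace): buf='PMG' cursor=0
After op 7 (backspace): buf='PMG' cursor=0
After op 8 (select(2,3) replace("DBV")): buf='PMDBV' cursor=5
After op 9 (left): buf='PMDBV' cursor=4
After op 10 (left): buf='PMDBV' cursor=3
After op 11 (home): buf='PMDBV' cursor=0
After op 12 (backspace): buf='PMDBV' cursor=0

Answer: 0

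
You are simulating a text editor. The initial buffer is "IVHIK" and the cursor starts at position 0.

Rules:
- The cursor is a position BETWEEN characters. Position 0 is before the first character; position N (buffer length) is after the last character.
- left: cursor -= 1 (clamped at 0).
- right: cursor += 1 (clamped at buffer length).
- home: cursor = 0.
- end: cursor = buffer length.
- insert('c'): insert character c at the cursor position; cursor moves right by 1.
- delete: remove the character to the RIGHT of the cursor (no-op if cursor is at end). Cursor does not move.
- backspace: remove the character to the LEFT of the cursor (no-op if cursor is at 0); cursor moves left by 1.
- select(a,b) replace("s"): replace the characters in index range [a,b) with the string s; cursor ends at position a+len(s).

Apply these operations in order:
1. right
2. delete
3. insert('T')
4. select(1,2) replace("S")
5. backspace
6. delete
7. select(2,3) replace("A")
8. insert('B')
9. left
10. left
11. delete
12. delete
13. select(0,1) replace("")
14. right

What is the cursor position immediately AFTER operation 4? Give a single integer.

Answer: 2

Derivation:
After op 1 (right): buf='IVHIK' cursor=1
After op 2 (delete): buf='IHIK' cursor=1
After op 3 (insert('T')): buf='ITHIK' cursor=2
After op 4 (select(1,2) replace("S")): buf='ISHIK' cursor=2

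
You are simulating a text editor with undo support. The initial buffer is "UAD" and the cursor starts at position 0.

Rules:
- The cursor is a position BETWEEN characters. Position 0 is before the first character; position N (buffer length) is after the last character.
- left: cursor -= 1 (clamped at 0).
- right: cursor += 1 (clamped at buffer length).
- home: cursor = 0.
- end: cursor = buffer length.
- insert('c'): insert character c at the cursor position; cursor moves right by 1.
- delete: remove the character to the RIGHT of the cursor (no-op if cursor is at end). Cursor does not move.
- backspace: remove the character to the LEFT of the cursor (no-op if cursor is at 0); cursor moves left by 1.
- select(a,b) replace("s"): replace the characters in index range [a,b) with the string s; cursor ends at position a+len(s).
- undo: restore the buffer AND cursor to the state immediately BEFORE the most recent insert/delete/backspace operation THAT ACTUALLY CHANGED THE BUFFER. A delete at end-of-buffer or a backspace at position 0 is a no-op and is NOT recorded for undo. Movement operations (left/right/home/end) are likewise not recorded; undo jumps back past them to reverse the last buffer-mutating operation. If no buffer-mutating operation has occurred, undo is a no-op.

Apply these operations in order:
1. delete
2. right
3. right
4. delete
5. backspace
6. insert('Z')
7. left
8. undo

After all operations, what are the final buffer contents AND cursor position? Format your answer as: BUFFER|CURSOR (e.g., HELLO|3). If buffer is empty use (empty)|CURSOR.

Answer: A|1

Derivation:
After op 1 (delete): buf='AD' cursor=0
After op 2 (right): buf='AD' cursor=1
After op 3 (right): buf='AD' cursor=2
After op 4 (delete): buf='AD' cursor=2
After op 5 (backspace): buf='A' cursor=1
After op 6 (insert('Z')): buf='AZ' cursor=2
After op 7 (left): buf='AZ' cursor=1
After op 8 (undo): buf='A' cursor=1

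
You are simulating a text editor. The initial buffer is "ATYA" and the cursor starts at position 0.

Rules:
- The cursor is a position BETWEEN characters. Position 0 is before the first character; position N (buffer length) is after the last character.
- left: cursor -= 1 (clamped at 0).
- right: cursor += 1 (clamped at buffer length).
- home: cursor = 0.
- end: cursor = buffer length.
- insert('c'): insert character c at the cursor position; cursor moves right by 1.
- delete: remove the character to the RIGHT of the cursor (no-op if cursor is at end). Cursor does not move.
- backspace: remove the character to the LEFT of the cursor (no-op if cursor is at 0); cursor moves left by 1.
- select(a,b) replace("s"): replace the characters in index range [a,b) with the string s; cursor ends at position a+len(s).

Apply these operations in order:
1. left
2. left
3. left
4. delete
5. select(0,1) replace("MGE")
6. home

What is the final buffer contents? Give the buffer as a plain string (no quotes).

Answer: MGEYA

Derivation:
After op 1 (left): buf='ATYA' cursor=0
After op 2 (left): buf='ATYA' cursor=0
After op 3 (left): buf='ATYA' cursor=0
After op 4 (delete): buf='TYA' cursor=0
After op 5 (select(0,1) replace("MGE")): buf='MGEYA' cursor=3
After op 6 (home): buf='MGEYA' cursor=0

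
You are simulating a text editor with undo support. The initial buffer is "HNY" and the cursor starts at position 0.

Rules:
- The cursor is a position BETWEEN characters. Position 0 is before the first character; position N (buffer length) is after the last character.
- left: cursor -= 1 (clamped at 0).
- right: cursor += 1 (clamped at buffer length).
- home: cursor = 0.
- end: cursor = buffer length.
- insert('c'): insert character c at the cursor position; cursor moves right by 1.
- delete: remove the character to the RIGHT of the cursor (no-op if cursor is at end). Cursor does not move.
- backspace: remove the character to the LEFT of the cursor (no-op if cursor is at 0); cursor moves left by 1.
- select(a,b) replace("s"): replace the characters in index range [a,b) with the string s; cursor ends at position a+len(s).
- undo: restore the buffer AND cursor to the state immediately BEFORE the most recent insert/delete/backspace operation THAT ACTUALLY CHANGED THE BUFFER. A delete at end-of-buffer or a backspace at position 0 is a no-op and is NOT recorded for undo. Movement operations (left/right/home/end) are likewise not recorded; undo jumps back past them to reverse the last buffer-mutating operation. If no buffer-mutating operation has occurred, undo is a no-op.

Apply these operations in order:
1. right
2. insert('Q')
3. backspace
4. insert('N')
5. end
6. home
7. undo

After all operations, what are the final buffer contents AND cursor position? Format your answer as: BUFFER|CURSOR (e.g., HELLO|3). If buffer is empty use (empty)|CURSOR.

After op 1 (right): buf='HNY' cursor=1
After op 2 (insert('Q')): buf='HQNY' cursor=2
After op 3 (backspace): buf='HNY' cursor=1
After op 4 (insert('N')): buf='HNNY' cursor=2
After op 5 (end): buf='HNNY' cursor=4
After op 6 (home): buf='HNNY' cursor=0
After op 7 (undo): buf='HNY' cursor=1

Answer: HNY|1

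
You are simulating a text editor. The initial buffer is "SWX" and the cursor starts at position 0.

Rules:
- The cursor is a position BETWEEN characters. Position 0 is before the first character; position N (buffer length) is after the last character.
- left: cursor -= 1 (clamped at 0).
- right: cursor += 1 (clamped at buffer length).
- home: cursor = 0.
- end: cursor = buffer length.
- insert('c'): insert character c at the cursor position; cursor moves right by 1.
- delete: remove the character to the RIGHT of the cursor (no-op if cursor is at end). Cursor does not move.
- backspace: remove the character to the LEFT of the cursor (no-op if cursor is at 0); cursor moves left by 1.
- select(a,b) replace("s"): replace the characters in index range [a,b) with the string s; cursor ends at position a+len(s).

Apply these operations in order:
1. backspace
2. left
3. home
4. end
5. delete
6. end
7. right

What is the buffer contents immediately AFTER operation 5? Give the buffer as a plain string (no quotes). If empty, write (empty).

Answer: SWX

Derivation:
After op 1 (backspace): buf='SWX' cursor=0
After op 2 (left): buf='SWX' cursor=0
After op 3 (home): buf='SWX' cursor=0
After op 4 (end): buf='SWX' cursor=3
After op 5 (delete): buf='SWX' cursor=3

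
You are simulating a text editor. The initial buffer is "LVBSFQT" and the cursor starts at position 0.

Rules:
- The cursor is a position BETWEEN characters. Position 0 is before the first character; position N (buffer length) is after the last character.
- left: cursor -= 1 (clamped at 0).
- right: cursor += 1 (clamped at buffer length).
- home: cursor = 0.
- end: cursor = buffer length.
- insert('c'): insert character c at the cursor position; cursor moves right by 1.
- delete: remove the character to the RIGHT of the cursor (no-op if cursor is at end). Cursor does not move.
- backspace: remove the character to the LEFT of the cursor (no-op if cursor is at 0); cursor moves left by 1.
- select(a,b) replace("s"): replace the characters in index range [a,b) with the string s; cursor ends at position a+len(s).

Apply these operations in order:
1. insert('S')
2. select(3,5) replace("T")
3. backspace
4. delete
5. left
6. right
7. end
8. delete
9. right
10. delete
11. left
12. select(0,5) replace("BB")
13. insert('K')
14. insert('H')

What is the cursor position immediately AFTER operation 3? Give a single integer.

Answer: 3

Derivation:
After op 1 (insert('S')): buf='SLVBSFQT' cursor=1
After op 2 (select(3,5) replace("T")): buf='SLVTFQT' cursor=4
After op 3 (backspace): buf='SLVFQT' cursor=3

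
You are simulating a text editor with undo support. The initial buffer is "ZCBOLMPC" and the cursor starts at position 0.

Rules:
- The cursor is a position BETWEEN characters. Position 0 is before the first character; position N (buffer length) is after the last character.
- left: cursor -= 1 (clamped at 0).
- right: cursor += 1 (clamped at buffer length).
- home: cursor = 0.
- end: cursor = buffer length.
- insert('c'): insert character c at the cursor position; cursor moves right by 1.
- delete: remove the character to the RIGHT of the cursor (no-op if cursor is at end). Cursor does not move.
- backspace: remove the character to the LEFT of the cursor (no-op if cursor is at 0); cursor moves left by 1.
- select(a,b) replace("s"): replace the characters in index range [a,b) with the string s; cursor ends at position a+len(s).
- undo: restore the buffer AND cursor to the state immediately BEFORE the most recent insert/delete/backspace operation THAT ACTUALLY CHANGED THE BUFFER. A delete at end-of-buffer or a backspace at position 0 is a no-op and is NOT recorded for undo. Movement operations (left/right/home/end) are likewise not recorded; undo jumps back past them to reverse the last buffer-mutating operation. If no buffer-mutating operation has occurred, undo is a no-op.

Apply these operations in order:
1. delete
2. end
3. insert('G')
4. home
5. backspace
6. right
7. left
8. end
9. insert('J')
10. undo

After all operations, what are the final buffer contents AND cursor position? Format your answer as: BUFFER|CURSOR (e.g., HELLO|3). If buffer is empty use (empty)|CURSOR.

Answer: CBOLMPCG|8

Derivation:
After op 1 (delete): buf='CBOLMPC' cursor=0
After op 2 (end): buf='CBOLMPC' cursor=7
After op 3 (insert('G')): buf='CBOLMPCG' cursor=8
After op 4 (home): buf='CBOLMPCG' cursor=0
After op 5 (backspace): buf='CBOLMPCG' cursor=0
After op 6 (right): buf='CBOLMPCG' cursor=1
After op 7 (left): buf='CBOLMPCG' cursor=0
After op 8 (end): buf='CBOLMPCG' cursor=8
After op 9 (insert('J')): buf='CBOLMPCGJ' cursor=9
After op 10 (undo): buf='CBOLMPCG' cursor=8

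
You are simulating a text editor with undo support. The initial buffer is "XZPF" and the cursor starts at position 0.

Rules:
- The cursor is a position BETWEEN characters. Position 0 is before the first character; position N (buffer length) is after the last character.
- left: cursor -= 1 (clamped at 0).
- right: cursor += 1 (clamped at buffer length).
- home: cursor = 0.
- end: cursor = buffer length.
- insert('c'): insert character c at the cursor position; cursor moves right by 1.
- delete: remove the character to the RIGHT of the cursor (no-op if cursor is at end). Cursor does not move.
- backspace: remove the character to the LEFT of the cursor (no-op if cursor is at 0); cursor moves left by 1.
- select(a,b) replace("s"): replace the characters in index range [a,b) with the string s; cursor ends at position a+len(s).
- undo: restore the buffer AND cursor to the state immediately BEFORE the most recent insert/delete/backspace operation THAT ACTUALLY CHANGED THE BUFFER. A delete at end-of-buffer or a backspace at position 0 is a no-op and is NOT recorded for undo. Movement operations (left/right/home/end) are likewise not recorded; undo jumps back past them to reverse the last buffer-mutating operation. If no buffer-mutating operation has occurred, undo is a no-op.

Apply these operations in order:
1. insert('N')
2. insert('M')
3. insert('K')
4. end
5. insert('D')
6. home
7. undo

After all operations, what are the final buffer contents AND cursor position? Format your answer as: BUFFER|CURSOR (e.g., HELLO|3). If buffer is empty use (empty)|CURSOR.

Answer: NMKXZPF|7

Derivation:
After op 1 (insert('N')): buf='NXZPF' cursor=1
After op 2 (insert('M')): buf='NMXZPF' cursor=2
After op 3 (insert('K')): buf='NMKXZPF' cursor=3
After op 4 (end): buf='NMKXZPF' cursor=7
After op 5 (insert('D')): buf='NMKXZPFD' cursor=8
After op 6 (home): buf='NMKXZPFD' cursor=0
After op 7 (undo): buf='NMKXZPF' cursor=7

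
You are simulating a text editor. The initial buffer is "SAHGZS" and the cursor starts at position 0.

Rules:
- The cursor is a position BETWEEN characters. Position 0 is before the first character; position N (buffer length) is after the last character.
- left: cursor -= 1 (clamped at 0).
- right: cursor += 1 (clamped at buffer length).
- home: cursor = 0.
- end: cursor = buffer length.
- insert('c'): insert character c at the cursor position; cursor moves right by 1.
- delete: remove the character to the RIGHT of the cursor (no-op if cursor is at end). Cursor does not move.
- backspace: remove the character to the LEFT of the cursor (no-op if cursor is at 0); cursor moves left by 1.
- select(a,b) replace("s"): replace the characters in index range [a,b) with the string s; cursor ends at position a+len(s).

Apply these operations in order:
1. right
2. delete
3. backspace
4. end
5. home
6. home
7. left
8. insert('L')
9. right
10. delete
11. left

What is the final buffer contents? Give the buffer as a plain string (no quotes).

Answer: LHZS

Derivation:
After op 1 (right): buf='SAHGZS' cursor=1
After op 2 (delete): buf='SHGZS' cursor=1
After op 3 (backspace): buf='HGZS' cursor=0
After op 4 (end): buf='HGZS' cursor=4
After op 5 (home): buf='HGZS' cursor=0
After op 6 (home): buf='HGZS' cursor=0
After op 7 (left): buf='HGZS' cursor=0
After op 8 (insert('L')): buf='LHGZS' cursor=1
After op 9 (right): buf='LHGZS' cursor=2
After op 10 (delete): buf='LHZS' cursor=2
After op 11 (left): buf='LHZS' cursor=1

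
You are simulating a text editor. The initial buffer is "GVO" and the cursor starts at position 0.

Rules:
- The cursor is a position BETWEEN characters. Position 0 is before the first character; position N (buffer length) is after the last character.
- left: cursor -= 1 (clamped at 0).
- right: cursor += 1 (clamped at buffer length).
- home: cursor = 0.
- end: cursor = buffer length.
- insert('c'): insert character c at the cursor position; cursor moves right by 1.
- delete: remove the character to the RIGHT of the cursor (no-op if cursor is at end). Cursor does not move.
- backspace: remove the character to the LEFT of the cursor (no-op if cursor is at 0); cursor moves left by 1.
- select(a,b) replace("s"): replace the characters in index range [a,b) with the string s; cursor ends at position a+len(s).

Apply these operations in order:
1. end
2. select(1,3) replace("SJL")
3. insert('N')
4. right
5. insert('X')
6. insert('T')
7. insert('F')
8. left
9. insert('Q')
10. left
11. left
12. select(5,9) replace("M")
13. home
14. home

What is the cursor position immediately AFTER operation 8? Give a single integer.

After op 1 (end): buf='GVO' cursor=3
After op 2 (select(1,3) replace("SJL")): buf='GSJL' cursor=4
After op 3 (insert('N')): buf='GSJLN' cursor=5
After op 4 (right): buf='GSJLN' cursor=5
After op 5 (insert('X')): buf='GSJLNX' cursor=6
After op 6 (insert('T')): buf='GSJLNXT' cursor=7
After op 7 (insert('F')): buf='GSJLNXTF' cursor=8
After op 8 (left): buf='GSJLNXTF' cursor=7

Answer: 7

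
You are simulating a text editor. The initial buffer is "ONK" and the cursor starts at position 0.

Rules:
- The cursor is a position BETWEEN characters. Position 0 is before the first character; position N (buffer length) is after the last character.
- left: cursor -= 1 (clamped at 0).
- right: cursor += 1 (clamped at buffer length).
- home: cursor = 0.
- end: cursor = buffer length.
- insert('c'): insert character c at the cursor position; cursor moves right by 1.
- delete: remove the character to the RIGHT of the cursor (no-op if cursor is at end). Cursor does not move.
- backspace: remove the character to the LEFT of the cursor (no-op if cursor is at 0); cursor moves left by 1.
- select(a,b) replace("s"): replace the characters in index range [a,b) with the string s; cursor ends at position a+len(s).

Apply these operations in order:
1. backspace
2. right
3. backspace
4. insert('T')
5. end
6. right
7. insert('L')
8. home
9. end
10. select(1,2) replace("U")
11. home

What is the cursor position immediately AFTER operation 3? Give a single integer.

Answer: 0

Derivation:
After op 1 (backspace): buf='ONK' cursor=0
After op 2 (right): buf='ONK' cursor=1
After op 3 (backspace): buf='NK' cursor=0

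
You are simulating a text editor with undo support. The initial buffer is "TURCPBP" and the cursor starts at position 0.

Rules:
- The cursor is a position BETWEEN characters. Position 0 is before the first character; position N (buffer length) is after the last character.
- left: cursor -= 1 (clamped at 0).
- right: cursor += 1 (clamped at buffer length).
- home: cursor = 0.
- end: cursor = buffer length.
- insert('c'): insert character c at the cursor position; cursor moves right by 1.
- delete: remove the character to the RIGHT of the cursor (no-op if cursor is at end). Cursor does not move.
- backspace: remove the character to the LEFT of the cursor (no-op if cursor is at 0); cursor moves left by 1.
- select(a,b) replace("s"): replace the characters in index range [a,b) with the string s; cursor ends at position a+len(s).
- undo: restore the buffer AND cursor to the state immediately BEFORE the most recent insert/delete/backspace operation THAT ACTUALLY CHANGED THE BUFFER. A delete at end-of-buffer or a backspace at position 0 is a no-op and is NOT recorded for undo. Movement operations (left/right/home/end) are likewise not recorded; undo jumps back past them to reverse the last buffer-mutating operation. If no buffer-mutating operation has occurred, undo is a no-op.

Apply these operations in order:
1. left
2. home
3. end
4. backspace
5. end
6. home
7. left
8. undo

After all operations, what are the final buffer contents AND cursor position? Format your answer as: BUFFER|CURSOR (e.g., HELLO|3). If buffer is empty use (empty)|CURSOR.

After op 1 (left): buf='TURCPBP' cursor=0
After op 2 (home): buf='TURCPBP' cursor=0
After op 3 (end): buf='TURCPBP' cursor=7
After op 4 (backspace): buf='TURCPB' cursor=6
After op 5 (end): buf='TURCPB' cursor=6
After op 6 (home): buf='TURCPB' cursor=0
After op 7 (left): buf='TURCPB' cursor=0
After op 8 (undo): buf='TURCPBP' cursor=7

Answer: TURCPBP|7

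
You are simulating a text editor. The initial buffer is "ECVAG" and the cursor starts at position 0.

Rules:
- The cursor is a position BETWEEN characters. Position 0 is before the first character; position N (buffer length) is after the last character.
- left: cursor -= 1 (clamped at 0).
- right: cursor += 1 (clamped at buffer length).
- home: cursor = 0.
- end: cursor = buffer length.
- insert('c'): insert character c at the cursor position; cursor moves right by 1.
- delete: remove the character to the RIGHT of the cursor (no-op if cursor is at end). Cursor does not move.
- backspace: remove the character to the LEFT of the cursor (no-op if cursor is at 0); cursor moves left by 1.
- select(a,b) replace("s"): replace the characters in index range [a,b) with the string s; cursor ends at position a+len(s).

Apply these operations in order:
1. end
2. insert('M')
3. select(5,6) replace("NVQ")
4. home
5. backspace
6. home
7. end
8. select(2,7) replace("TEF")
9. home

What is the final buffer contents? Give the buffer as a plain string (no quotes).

After op 1 (end): buf='ECVAG' cursor=5
After op 2 (insert('M')): buf='ECVAGM' cursor=6
After op 3 (select(5,6) replace("NVQ")): buf='ECVAGNVQ' cursor=8
After op 4 (home): buf='ECVAGNVQ' cursor=0
After op 5 (backspace): buf='ECVAGNVQ' cursor=0
After op 6 (home): buf='ECVAGNVQ' cursor=0
After op 7 (end): buf='ECVAGNVQ' cursor=8
After op 8 (select(2,7) replace("TEF")): buf='ECTEFQ' cursor=5
After op 9 (home): buf='ECTEFQ' cursor=0

Answer: ECTEFQ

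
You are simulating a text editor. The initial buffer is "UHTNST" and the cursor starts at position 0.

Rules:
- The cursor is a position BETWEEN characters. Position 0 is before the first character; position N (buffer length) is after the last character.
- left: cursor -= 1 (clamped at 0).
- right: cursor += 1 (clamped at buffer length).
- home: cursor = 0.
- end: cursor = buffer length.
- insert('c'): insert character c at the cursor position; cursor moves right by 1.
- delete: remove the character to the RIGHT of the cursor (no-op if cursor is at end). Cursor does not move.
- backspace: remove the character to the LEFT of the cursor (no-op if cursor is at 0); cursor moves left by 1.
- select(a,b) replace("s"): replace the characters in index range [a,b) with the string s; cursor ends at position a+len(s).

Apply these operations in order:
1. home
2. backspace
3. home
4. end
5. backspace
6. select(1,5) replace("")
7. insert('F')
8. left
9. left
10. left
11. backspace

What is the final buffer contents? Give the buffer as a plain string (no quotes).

Answer: UF

Derivation:
After op 1 (home): buf='UHTNST' cursor=0
After op 2 (backspace): buf='UHTNST' cursor=0
After op 3 (home): buf='UHTNST' cursor=0
After op 4 (end): buf='UHTNST' cursor=6
After op 5 (backspace): buf='UHTNS' cursor=5
After op 6 (select(1,5) replace("")): buf='U' cursor=1
After op 7 (insert('F')): buf='UF' cursor=2
After op 8 (left): buf='UF' cursor=1
After op 9 (left): buf='UF' cursor=0
After op 10 (left): buf='UF' cursor=0
After op 11 (backspace): buf='UF' cursor=0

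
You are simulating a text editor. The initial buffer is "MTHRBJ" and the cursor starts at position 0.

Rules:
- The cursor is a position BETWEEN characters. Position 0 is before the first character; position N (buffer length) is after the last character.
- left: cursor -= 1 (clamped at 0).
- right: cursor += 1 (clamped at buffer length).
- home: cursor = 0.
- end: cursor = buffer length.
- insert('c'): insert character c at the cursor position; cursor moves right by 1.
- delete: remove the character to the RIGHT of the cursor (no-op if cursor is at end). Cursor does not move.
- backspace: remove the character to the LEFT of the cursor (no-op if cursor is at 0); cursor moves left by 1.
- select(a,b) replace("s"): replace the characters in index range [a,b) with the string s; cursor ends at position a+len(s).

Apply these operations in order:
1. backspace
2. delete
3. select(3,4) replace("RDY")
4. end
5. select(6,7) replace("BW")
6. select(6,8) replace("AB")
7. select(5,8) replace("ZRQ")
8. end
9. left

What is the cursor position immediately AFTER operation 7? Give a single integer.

Answer: 8

Derivation:
After op 1 (backspace): buf='MTHRBJ' cursor=0
After op 2 (delete): buf='THRBJ' cursor=0
After op 3 (select(3,4) replace("RDY")): buf='THRRDYJ' cursor=6
After op 4 (end): buf='THRRDYJ' cursor=7
After op 5 (select(6,7) replace("BW")): buf='THRRDYBW' cursor=8
After op 6 (select(6,8) replace("AB")): buf='THRRDYAB' cursor=8
After op 7 (select(5,8) replace("ZRQ")): buf='THRRDZRQ' cursor=8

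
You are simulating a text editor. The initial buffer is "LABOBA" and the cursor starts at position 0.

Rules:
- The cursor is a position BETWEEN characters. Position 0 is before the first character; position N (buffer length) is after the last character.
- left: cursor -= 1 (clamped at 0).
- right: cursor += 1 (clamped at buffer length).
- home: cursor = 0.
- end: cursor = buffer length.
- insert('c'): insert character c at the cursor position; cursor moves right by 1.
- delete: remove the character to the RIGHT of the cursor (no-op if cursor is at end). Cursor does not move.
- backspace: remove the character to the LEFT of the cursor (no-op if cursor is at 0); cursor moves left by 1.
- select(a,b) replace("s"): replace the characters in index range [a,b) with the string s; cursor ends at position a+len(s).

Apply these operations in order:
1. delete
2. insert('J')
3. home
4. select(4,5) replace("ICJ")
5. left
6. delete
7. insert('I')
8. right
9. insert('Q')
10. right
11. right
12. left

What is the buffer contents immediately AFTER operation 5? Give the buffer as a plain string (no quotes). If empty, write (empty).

Answer: JABOICJA

Derivation:
After op 1 (delete): buf='ABOBA' cursor=0
After op 2 (insert('J')): buf='JABOBA' cursor=1
After op 3 (home): buf='JABOBA' cursor=0
After op 4 (select(4,5) replace("ICJ")): buf='JABOICJA' cursor=7
After op 5 (left): buf='JABOICJA' cursor=6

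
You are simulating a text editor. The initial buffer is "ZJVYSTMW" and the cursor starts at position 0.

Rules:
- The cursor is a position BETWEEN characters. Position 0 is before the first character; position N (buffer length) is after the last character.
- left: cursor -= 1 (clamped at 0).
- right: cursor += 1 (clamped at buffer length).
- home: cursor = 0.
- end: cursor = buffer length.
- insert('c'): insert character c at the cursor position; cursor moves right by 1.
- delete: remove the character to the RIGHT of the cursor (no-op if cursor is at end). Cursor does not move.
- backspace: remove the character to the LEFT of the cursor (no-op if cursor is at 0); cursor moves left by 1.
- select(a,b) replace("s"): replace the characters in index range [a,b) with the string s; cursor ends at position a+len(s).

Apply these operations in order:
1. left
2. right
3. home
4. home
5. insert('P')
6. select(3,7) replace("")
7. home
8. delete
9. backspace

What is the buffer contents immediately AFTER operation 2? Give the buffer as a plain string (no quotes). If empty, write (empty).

Answer: ZJVYSTMW

Derivation:
After op 1 (left): buf='ZJVYSTMW' cursor=0
After op 2 (right): buf='ZJVYSTMW' cursor=1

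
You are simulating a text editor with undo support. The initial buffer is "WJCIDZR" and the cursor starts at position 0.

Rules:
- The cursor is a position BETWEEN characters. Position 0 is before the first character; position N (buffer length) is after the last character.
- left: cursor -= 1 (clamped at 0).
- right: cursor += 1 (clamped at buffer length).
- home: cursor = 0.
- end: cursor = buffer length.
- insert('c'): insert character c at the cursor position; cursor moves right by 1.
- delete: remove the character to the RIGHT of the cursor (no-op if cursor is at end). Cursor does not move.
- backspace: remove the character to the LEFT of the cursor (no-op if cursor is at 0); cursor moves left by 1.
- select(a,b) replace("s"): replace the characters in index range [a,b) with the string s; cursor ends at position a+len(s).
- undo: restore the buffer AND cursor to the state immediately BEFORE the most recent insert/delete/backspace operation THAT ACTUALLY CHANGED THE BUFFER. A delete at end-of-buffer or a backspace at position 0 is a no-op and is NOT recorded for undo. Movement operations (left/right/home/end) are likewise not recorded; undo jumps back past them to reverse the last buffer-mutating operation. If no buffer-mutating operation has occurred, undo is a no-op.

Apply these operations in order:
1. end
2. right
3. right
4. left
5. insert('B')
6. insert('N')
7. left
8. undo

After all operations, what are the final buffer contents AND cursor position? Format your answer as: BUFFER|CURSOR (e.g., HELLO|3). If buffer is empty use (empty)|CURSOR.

After op 1 (end): buf='WJCIDZR' cursor=7
After op 2 (right): buf='WJCIDZR' cursor=7
After op 3 (right): buf='WJCIDZR' cursor=7
After op 4 (left): buf='WJCIDZR' cursor=6
After op 5 (insert('B')): buf='WJCIDZBR' cursor=7
After op 6 (insert('N')): buf='WJCIDZBNR' cursor=8
After op 7 (left): buf='WJCIDZBNR' cursor=7
After op 8 (undo): buf='WJCIDZBR' cursor=7

Answer: WJCIDZBR|7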